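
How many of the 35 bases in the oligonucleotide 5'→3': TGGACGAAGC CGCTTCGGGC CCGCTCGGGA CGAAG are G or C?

25

Base counts: T=4, A=6, G=14, C=11
G+C = 14 + 11 = 25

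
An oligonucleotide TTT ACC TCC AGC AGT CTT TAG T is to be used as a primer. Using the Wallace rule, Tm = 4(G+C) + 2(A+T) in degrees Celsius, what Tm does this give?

62°C

Counting bases: A=4, G=3, T=9, C=6
A+T = 13, G+C = 9
Tm = 4·9 + 2·13 = 36 + 26 = 62°C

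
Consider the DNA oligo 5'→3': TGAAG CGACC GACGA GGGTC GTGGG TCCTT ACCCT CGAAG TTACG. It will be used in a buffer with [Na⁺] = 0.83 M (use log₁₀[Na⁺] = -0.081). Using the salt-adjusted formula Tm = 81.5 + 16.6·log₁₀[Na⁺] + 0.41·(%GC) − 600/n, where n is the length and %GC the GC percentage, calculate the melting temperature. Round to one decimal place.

Length n = 45. Scanning the sequence gives G=15, T=9, A=9, C=12.
G+C = 27, so %GC = 27/45 × 100 = 60%
Salt term: 16.6 × (-0.081) = -1.345
GC term: 0.41 × 60 = 24.6; length term: −600/45 = −13.333
Tm = 81.5 + (-1.345) + 24.6 − 13.333 = 91.422 → 91.4°C

91.4°C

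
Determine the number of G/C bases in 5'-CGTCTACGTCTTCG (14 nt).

8

Base counts: C=5, A=1, G=3, T=5
G+C = 3 + 5 = 8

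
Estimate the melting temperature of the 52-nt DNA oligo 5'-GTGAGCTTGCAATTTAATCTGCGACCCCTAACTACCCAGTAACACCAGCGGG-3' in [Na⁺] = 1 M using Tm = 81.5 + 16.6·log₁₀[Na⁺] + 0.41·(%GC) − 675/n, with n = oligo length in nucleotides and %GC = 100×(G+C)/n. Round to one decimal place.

89.8°C

Length n = 52. Base counts: A=14, T=11, C=16, G=11
G+C = 27, so %GC = 27/52 × 100 = 51.923%
Salt term: 16.6 × (0) = 0
GC term: 0.41 × 51.923 = 21.288; length term: −675/52 = −12.981
Tm = 81.5 + (0) + 21.288 − 12.981 = 89.807 → 89.8°C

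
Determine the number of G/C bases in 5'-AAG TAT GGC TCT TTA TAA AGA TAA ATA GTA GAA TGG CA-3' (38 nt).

Scanning the sequence gives C=3, G=8, T=11, A=16.
Total G or C: 8 + 3 = 11

11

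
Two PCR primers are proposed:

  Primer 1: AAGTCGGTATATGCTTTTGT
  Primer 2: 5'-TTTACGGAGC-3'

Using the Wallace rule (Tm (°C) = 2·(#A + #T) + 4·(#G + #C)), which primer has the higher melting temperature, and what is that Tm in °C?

Primer 1, 54°C

Primer 1: A+T=13, G+C=7 → Tm = 2(13)+4(7) = 54°C
Primer 2: A+T=5, G+C=5 → Tm = 2(5)+4(5) = 30°C
54°C vs 30°C → primer 1 is higher.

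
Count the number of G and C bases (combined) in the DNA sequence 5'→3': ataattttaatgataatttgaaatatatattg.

3

Scanning the sequence gives T=15, A=14, G=3, C=0.
Total G or C: 3 + 0 = 3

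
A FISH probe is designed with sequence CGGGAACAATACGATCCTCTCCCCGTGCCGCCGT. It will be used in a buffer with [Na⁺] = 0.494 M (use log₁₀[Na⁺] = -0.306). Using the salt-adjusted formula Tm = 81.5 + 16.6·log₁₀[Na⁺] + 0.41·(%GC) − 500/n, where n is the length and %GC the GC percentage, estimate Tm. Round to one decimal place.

88.2°C

Length n = 34. Base counts: T=6, G=8, C=14, A=6
G+C = 22, so %GC = 22/34 × 100 = 64.706%
Salt term: 16.6 × (-0.306) = -5.08
GC term: 0.41 × 64.706 = 26.529; length term: −500/34 = −14.706
Tm = 81.5 + (-5.08) + 26.529 − 14.706 = 88.243 → 88.2°C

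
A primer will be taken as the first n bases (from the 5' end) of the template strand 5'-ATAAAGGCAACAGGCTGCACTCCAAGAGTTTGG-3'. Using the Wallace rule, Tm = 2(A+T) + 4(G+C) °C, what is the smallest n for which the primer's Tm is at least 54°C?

n = 18

First 17 bases: ATAAAGGCAACAGGCTG → Tm = 50°C (< 54°C)
First 18 bases: ATAAAGGCAACAGGCTGC → Tm = 54°C (≥ 54°C)
Each additional base adds 2°C (A/T) or 4°C (G/C), so Tm is non-decreasing in n; n = 18 is the first length to reach 54°C.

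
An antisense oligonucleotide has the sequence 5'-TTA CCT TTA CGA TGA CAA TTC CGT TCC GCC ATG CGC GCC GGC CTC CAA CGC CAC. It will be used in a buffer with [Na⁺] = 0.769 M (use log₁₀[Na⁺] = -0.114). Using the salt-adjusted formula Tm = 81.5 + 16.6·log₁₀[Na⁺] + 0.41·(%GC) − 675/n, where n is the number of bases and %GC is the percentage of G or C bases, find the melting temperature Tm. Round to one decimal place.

91.4°C

Length n = 54. Scanning the sequence gives A=10, C=22, T=12, G=10.
G+C = 32, so %GC = 32/54 × 100 = 59.259%
Salt term: 16.6 × (-0.114) = -1.892
GC term: 0.41 × 59.259 = 24.296; length term: −675/54 = −12.5
Tm = 81.5 + (-1.892) + 24.296 − 12.5 = 91.404 → 91.4°C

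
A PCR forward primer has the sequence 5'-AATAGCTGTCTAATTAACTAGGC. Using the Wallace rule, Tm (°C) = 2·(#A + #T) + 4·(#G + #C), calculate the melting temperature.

62°C

Base counts: T=7, C=4, A=8, G=4
AT pairs contribute 15, GC pairs contribute 8.
Tm = 2×15 + 4×8 = 62°C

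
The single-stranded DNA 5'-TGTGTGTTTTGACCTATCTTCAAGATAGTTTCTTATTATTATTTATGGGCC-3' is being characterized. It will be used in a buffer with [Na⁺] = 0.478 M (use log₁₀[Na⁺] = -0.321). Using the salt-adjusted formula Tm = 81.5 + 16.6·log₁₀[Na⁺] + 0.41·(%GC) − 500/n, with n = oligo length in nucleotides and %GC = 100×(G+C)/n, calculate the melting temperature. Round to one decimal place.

79.2°C

Length n = 51. G=9, C=7, A=10, T=25
G+C = 16, so %GC = 16/51 × 100 = 31.373%
Salt term: 16.6 × (-0.321) = -5.329
GC term: 0.41 × 31.373 = 12.863; length term: −500/51 = −9.804
Tm = 81.5 + (-5.329) + 12.863 − 9.804 = 79.23 → 79.2°C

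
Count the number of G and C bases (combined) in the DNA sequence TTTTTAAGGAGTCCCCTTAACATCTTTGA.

Base counts: T=12, C=6, G=4, A=7
Total G or C: 4 + 6 = 10

10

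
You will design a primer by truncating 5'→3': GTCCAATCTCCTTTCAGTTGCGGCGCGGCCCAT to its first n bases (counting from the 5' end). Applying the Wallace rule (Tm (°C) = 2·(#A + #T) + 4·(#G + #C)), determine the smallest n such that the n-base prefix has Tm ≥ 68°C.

n = 23

First 22 bases: GTCCAATCTCCTTTCAGTTGCG → Tm = 66°C (< 68°C)
First 23 bases: GTCCAATCTCCTTTCAGTTGCGG → Tm = 70°C (≥ 68°C)
Since every base adds ≥2°C, Tm only increases with n, so the threshold is first crossed at n = 23.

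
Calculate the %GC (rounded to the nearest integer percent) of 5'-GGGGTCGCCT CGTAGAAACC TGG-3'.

Scanning the sequence gives C=6, T=4, A=4, G=9.
G+C = 9 + 6 = 15 out of 23 bases
%GC = 15/23 × 100 = 65.22% ≈ 65%

65%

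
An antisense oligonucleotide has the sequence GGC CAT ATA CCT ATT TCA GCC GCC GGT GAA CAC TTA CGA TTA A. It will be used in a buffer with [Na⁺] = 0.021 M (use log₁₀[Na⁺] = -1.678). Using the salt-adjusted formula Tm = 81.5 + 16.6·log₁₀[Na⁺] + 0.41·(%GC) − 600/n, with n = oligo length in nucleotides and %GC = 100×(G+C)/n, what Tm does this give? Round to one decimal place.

Length n = 43. Base counts: A=12, T=11, G=8, C=12
G+C = 20, so %GC = 20/43 × 100 = 46.512%
Salt term: 16.6 × (-1.678) = -27.855
GC term: 0.41 × 46.512 = 19.07; length term: −600/43 = −13.953
Tm = 81.5 + (-27.855) + 19.07 − 13.953 = 58.762 → 58.8°C

58.8°C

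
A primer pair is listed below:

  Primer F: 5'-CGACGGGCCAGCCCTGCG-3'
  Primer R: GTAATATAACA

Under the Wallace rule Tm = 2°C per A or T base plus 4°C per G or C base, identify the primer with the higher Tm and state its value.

Primer F, 66°C

Primer F: A+T=3, G+C=15 → Tm = 2(3)+4(15) = 66°C
Primer R: A+T=9, G+C=2 → Tm = 2(9)+4(2) = 26°C
66°C vs 26°C → primer F is higher.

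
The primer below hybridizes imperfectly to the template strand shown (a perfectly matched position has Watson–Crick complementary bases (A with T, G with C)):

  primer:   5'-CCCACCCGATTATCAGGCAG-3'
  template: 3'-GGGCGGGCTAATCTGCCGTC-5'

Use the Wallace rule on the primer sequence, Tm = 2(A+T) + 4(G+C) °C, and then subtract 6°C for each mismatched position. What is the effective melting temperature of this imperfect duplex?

40°C

Primer base counts: A=5, T=3, G=4, C=8 → A+T=8, G+C=12
Perfect-match Tm = 2(8) + 4(12) = 16 + 48 = 64°C
Mismatches (positions where the bases are not complementary): 4 (at positions 4, 13, 14, 15)
Effective Tm = 64 − 4×6 = 64 − 24 = 40°C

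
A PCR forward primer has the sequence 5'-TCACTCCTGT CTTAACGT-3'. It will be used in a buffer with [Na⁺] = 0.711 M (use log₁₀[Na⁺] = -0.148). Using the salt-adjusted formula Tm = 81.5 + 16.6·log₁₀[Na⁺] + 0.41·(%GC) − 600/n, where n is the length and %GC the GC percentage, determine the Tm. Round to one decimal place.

Length n = 18. Scanning the sequence gives A=3, G=2, T=7, C=6.
G+C = 8, so %GC = 8/18 × 100 = 44.444%
Salt term: 16.6 × (-0.148) = -2.457
GC term: 0.41 × 44.444 = 18.222; length term: −600/18 = −33.333
Tm = 81.5 + (-2.457) + 18.222 − 33.333 = 63.932 → 63.9°C

63.9°C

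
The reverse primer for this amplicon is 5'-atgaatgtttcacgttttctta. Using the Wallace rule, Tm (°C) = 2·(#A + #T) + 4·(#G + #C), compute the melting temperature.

Base counts: G=3, C=3, A=5, T=11
AT pairs contribute 16, GC pairs contribute 6.
Tm = 2×16 + 4×6 = 56°C

56°C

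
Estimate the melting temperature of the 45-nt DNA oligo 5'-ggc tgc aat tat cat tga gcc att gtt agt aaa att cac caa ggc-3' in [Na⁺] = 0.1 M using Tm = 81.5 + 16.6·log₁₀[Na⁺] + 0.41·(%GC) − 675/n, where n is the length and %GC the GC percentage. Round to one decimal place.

66.3°C

Length n = 45. Base counts: A=14, T=13, G=9, C=9
G+C = 18, so %GC = 18/45 × 100 = 40%
Salt term: 16.6 × (-1) = -16.6
GC term: 0.41 × 40 = 16.4; length term: −675/45 = −15
Tm = 81.5 + (-16.6) + 16.4 − 15 = 66.3 → 66.3°C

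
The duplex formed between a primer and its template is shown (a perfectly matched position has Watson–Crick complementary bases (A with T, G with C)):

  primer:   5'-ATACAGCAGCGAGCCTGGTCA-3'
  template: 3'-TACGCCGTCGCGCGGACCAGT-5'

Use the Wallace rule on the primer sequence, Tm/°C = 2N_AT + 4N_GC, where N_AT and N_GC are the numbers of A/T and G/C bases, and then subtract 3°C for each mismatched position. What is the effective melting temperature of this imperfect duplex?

57°C

Primer base counts: A=6, T=3, G=6, C=6 → A+T=9, G+C=12
Perfect-match Tm = 2(9) + 4(12) = 18 + 48 = 66°C
Mismatches (positions where the bases are not complementary): 3 (at positions 3, 5, 12)
Effective Tm = 66 − 3×3 = 66 − 9 = 57°C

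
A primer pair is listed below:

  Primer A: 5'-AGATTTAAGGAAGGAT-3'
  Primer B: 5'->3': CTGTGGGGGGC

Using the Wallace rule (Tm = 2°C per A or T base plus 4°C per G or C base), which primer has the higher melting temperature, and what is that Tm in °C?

Primer A, 42°C

Primer A: A+T=11, G+C=5 → Tm = 2(11)+4(5) = 42°C
Primer B: A+T=2, G+C=9 → Tm = 2(2)+4(9) = 40°C
42°C vs 40°C → primer A is higher.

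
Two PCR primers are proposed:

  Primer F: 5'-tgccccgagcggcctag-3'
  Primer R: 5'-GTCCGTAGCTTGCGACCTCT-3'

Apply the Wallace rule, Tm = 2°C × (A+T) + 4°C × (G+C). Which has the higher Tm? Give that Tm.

Primer R, 64°C

Primer F: A+T=4, G+C=13 → Tm = 2(4)+4(13) = 60°C
Primer R: A+T=8, G+C=12 → Tm = 2(8)+4(12) = 64°C
60°C vs 64°C → primer R is higher.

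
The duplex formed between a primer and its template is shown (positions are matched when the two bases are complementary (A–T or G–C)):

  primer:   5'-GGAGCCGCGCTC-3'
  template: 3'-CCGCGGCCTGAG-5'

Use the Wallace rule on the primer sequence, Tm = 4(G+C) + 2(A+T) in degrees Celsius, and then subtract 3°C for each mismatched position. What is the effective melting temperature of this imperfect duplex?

35°C

Primer base counts: A=1, T=1, G=5, C=5 → A+T=2, G+C=10
Perfect-match Tm = 2(2) + 4(10) = 4 + 40 = 44°C
Mismatches (positions where the bases are not complementary): 3 (at positions 3, 8, 9)
Effective Tm = 44 − 3×3 = 44 − 9 = 35°C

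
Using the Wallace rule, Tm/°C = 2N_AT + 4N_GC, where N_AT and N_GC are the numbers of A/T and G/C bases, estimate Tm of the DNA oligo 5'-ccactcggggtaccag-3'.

T=2, A=3, C=6, G=5
A+T = 5, G+C = 11
Tm = 2(5) + 4(11) = 10 + 44 = 54°C

54°C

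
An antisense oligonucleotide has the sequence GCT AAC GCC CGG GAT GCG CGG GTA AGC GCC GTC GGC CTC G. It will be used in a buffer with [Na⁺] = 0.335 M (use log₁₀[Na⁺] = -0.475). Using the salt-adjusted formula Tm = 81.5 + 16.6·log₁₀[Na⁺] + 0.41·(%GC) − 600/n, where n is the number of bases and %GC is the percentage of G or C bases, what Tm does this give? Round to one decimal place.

89.4°C

Length n = 40. Counting bases: G=16, A=5, C=14, T=5
G+C = 30, so %GC = 30/40 × 100 = 75%
Salt term: 16.6 × (-0.475) = -7.885
GC term: 0.41 × 75 = 30.75; length term: −600/40 = −15
Tm = 81.5 + (-7.885) + 30.75 − 15 = 89.365 → 89.4°C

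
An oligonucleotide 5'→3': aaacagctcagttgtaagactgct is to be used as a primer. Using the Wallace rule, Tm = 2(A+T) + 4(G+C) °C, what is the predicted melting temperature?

68°C

Counting bases: C=5, T=6, A=8, G=5
So N_AT = 14 and N_GC = 10.
Tm = 4·10 + 2·14 = 40 + 28 = 68°C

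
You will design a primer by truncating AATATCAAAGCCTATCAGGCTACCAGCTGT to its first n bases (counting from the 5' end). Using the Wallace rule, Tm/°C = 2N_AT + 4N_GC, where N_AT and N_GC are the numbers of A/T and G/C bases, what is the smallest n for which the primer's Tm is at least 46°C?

n = 18

First 17 bases: AATATCAAAGCCTATCA → Tm = 44°C (< 46°C)
First 18 bases: AATATCAAAGCCTATCAG → Tm = 48°C (≥ 46°C)
Since every base adds ≥2°C, Tm only increases with n, so the threshold is first crossed at n = 18.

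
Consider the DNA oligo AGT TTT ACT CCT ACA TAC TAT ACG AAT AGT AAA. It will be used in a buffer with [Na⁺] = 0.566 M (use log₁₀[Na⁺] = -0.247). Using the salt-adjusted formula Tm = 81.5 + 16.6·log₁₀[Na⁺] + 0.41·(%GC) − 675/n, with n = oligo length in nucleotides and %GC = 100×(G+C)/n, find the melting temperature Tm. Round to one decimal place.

Length n = 33. G=3, C=6, T=11, A=13
G+C = 9, so %GC = 9/33 × 100 = 27.273%
Salt term: 16.6 × (-0.247) = -4.1
GC term: 0.41 × 27.273 = 11.182; length term: −675/33 = −20.455
Tm = 81.5 + (-4.1) + 11.182 − 20.455 = 68.127 → 68.1°C

68.1°C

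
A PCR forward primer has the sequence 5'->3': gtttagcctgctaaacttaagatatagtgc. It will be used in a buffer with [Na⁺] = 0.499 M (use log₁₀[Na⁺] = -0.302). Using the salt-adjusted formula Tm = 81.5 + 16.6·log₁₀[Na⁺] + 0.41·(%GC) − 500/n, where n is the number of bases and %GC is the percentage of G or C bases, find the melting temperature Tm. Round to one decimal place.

74.9°C

Length n = 30. Base counts: C=5, A=9, T=10, G=6
G+C = 11, so %GC = 11/30 × 100 = 36.667%
Salt term: 16.6 × (-0.302) = -5.013
GC term: 0.41 × 36.667 = 15.033; length term: −500/30 = −16.667
Tm = 81.5 + (-5.013) + 15.033 − 16.667 = 74.853 → 74.9°C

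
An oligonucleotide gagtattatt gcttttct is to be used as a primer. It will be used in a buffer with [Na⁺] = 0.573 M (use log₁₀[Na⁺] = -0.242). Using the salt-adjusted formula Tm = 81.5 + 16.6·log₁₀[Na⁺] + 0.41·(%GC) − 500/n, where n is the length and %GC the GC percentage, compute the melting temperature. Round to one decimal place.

Length n = 18. T=10, A=3, C=2, G=3
G+C = 5, so %GC = 5/18 × 100 = 27.778%
Salt term: 16.6 × (-0.242) = -4.017
GC term: 0.41 × 27.778 = 11.389; length term: −500/18 = −27.778
Tm = 81.5 + (-4.017) + 11.389 − 27.778 = 61.094 → 61.1°C

61.1°C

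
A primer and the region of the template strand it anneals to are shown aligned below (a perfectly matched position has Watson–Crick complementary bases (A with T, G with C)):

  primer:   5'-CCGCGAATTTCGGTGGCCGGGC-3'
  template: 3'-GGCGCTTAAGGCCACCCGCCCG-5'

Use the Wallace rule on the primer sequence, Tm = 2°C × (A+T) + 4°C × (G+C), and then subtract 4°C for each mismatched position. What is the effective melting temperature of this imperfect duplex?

68°C

Primer base counts: A=2, T=4, G=9, C=7 → A+T=6, G+C=16
Perfect-match Tm = 2(6) + 4(16) = 12 + 64 = 76°C
Mismatches (positions where the bases are not complementary): 2 (at positions 10, 17)
Effective Tm = 76 − 2×4 = 76 − 8 = 68°C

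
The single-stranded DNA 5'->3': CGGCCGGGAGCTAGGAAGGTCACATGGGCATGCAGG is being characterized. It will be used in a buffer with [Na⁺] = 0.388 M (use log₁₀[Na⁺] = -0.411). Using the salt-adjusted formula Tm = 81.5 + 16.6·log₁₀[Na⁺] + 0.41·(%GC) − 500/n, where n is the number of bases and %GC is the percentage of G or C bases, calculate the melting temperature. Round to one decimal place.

88.1°C

Length n = 36. Scanning the sequence gives A=8, C=8, G=16, T=4.
G+C = 24, so %GC = 24/36 × 100 = 66.667%
Salt term: 16.6 × (-0.411) = -6.823
GC term: 0.41 × 66.667 = 27.333; length term: −500/36 = −13.889
Tm = 81.5 + (-6.823) + 27.333 − 13.889 = 88.121 → 88.1°C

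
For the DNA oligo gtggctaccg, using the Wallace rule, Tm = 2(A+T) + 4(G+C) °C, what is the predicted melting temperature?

34°C

A=1, C=3, G=4, T=2
A+T = 3, G+C = 7
Tm = 2(3) + 4(7) = 6 + 28 = 34°C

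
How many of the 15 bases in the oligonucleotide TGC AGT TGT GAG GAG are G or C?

Counting bases: C=1, A=3, T=4, G=7
G+C = 7 + 1 = 8

8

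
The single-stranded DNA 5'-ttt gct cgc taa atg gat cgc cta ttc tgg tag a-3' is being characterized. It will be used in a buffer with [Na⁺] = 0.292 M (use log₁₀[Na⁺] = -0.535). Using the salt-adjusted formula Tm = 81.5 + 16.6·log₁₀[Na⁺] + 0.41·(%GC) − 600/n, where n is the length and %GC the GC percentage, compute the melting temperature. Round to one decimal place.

Length n = 34. Base counts: T=12, C=7, A=7, G=8
G+C = 15, so %GC = 15/34 × 100 = 44.118%
Salt term: 16.6 × (-0.535) = -8.881
GC term: 0.41 × 44.118 = 18.088; length term: −600/34 = −17.647
Tm = 81.5 + (-8.881) + 18.088 − 17.647 = 73.06 → 73.1°C

73.1°C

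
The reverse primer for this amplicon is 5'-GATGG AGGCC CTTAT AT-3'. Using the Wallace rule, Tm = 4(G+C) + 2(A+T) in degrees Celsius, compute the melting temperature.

Counting bases: A=4, C=3, G=5, T=5
So N_AT = 9 and N_GC = 8.
Tm = 4·8 + 2·9 = 32 + 18 = 50°C

50°C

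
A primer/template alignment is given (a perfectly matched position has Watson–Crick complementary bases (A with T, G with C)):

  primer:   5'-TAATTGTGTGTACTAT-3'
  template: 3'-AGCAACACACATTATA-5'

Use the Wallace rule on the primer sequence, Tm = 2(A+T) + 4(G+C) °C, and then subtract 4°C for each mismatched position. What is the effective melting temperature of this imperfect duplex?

Primer base counts: A=4, T=8, G=3, C=1 → A+T=12, G+C=4
Perfect-match Tm = 2(12) + 4(4) = 24 + 16 = 40°C
Mismatches (positions where the bases are not complementary): 3 (at positions 2, 3, 13)
Effective Tm = 40 − 3×4 = 40 − 12 = 28°C

28°C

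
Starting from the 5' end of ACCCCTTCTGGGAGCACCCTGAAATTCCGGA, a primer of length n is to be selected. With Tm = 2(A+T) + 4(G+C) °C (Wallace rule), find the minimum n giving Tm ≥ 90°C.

First 28 bases: ACCCCTTCTGGGAGCACCCTGAAATTCC → Tm = 88°C (< 90°C)
First 29 bases: ACCCCTTCTGGGAGCACCCTGAAATTCCG → Tm = 92°C (≥ 90°C)
Each additional base adds 2°C (A/T) or 4°C (G/C), so Tm is non-decreasing in n; n = 29 is the first length to reach 90°C.

n = 29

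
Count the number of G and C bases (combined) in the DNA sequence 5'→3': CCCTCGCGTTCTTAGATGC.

Scanning the sequence gives C=7, A=2, G=4, T=6.
Total G or C: 4 + 7 = 11

11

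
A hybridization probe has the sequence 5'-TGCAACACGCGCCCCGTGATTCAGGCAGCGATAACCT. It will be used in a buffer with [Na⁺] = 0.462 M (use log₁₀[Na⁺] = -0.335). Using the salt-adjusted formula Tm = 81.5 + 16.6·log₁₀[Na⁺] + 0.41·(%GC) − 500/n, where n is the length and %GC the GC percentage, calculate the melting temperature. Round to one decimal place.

Length n = 37. Counting bases: G=9, T=6, A=9, C=13
G+C = 22, so %GC = 22/37 × 100 = 59.459%
Salt term: 16.6 × (-0.335) = -5.561
GC term: 0.41 × 59.459 = 24.378; length term: −500/37 = −13.514
Tm = 81.5 + (-5.561) + 24.378 − 13.514 = 86.803 → 86.8°C

86.8°C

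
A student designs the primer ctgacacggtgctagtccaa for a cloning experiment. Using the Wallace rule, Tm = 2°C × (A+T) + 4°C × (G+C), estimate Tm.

62°C

C=6, T=4, A=5, G=5
AT pairs contribute 9, GC pairs contribute 11.
Tm = 2×9 + 4×11 = 62°C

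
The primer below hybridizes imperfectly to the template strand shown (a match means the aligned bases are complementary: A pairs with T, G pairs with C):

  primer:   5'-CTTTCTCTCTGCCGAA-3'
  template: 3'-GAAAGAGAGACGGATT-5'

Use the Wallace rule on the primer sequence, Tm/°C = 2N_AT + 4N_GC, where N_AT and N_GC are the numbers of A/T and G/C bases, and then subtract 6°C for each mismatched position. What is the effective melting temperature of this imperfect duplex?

Primer base counts: A=2, T=6, G=2, C=6 → A+T=8, G+C=8
Perfect-match Tm = 2(8) + 4(8) = 16 + 32 = 48°C
Mismatches (positions where the bases are not complementary): 1 (at position 14)
Effective Tm = 48 − 1×6 = 48 − 6 = 42°C

42°C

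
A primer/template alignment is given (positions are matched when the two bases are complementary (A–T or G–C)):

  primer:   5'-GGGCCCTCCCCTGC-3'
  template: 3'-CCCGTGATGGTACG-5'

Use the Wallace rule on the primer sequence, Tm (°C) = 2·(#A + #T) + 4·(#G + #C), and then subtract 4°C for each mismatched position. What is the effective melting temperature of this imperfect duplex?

40°C

Primer base counts: A=0, T=2, G=4, C=8 → A+T=2, G+C=12
Perfect-match Tm = 2(2) + 4(12) = 4 + 48 = 52°C
Mismatches (positions where the bases are not complementary): 3 (at positions 5, 8, 11)
Effective Tm = 52 − 3×4 = 52 − 12 = 40°C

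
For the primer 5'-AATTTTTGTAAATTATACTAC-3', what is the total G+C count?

3

Counting bases: G=1, A=8, T=10, C=2
G+C = 1 + 2 = 3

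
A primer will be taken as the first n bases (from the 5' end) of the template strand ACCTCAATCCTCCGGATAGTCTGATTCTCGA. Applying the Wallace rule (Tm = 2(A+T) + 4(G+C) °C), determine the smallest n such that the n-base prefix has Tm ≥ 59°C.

First 19 bases: ACCTCAATCCTCCGGATAG → Tm = 58°C (< 59°C)
First 20 bases: ACCTCAATCCTCCGGATAGT → Tm = 60°C (≥ 59°C)
Since every base adds ≥2°C, Tm only increases with n, so the threshold is first crossed at n = 20.

n = 20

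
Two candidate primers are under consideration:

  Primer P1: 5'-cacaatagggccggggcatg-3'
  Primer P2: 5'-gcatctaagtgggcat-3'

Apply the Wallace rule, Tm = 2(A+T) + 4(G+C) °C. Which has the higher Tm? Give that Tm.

Primer P1, 66°C

Primer P1: A+T=7, G+C=13 → Tm = 2(7)+4(13) = 66°C
Primer P2: A+T=8, G+C=8 → Tm = 2(8)+4(8) = 48°C
66°C vs 48°C → primer P1 is higher.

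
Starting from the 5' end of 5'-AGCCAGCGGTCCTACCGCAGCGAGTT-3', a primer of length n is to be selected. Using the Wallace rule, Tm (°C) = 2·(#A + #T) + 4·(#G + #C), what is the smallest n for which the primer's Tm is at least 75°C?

n = 22

First 21 bases: AGCCAGCGGTCCTACCGCAGC → Tm = 72°C (< 75°C)
First 22 bases: AGCCAGCGGTCCTACCGCAGCG → Tm = 76°C (≥ 75°C)
Each additional base adds 2°C (A/T) or 4°C (G/C), so Tm is non-decreasing in n; n = 22 is the first length to reach 75°C.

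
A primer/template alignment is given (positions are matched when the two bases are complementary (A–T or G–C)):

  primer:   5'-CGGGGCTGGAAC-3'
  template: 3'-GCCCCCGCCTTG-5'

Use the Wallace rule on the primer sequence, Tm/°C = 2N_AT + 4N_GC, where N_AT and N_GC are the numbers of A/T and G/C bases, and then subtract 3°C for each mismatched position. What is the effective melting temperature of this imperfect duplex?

36°C

Primer base counts: A=2, T=1, G=6, C=3 → A+T=3, G+C=9
Perfect-match Tm = 2(3) + 4(9) = 6 + 36 = 42°C
Mismatches (positions where the bases are not complementary): 2 (at positions 6, 7)
Effective Tm = 42 − 2×3 = 42 − 6 = 36°C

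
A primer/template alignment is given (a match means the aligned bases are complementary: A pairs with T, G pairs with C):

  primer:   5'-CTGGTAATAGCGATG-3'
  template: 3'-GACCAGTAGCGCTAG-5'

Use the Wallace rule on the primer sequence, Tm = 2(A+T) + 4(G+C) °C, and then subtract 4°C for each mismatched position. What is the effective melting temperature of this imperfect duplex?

Primer base counts: A=4, T=4, G=5, C=2 → A+T=8, G+C=7
Perfect-match Tm = 2(8) + 4(7) = 16 + 28 = 44°C
Mismatches (positions where the bases are not complementary): 3 (at positions 6, 9, 15)
Effective Tm = 44 − 3×4 = 44 − 12 = 32°C

32°C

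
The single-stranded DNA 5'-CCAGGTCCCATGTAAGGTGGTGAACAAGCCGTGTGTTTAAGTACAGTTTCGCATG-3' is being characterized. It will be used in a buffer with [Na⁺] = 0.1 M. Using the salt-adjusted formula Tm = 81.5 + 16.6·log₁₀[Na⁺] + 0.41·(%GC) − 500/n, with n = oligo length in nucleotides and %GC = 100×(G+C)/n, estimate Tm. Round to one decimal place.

75.9°C

Length n = 55. C=11, G=16, T=15, A=13
G+C = 27, so %GC = 27/55 × 100 = 49.091%
Salt term: 16.6 × (-1) = -16.6
GC term: 0.41 × 49.091 = 20.127; length term: −500/55 = −9.091
Tm = 81.5 + (-16.6) + 20.127 − 9.091 = 75.936 → 75.9°C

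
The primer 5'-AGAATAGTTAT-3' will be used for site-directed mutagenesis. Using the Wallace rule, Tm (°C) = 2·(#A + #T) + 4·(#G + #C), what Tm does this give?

Counting bases: G=2, T=4, A=5, C=0
AT pairs contribute 9, GC pairs contribute 2.
Tm = 2(9) + 4(2) = 18 + 8 = 26°C

26°C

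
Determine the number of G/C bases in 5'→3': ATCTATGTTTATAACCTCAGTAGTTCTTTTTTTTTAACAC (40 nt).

Counting bases: C=7, G=3, T=20, A=10
G+C = 3 + 7 = 10

10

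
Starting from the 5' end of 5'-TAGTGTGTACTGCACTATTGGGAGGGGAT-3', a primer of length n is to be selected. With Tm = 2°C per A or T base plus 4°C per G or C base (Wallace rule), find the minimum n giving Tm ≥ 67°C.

n = 24

First 23 bases: TAGTGTGTACTGCACTATTGGGA → Tm = 66°C (< 67°C)
First 24 bases: TAGTGTGTACTGCACTATTGGGAG → Tm = 70°C (≥ 67°C)
Each additional base adds 2°C (A/T) or 4°C (G/C), so Tm is non-decreasing in n; n = 24 is the first length to reach 67°C.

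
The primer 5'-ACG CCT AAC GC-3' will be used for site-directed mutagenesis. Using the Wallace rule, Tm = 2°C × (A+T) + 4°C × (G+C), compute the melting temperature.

36°C

Counting bases: T=1, G=2, C=5, A=3
A+T = 4, G+C = 7
Tm = 2×4 + 4×7 = 36°C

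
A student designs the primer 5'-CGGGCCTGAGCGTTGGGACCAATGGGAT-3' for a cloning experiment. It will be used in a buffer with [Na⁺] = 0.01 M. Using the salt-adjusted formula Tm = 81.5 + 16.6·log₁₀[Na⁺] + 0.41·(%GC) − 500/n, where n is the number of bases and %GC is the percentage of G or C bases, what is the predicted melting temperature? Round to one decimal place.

56.8°C

Length n = 28. C=6, T=5, G=12, A=5
G+C = 18, so %GC = 18/28 × 100 = 64.286%
Salt term: 16.6 × (-2) = -33.2
GC term: 0.41 × 64.286 = 26.357; length term: −500/28 = −17.857
Tm = 81.5 + (-33.2) + 26.357 − 17.857 = 56.8 → 56.8°C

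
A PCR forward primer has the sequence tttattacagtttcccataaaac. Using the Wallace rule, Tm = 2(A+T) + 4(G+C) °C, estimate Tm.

Counting bases: C=5, G=1, T=9, A=8
So N_AT = 17 and N_GC = 6.
Tm = 4·6 + 2·17 = 24 + 34 = 58°C

58°C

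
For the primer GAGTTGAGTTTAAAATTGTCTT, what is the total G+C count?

6

Counting bases: C=1, A=6, T=10, G=5
Total G or C: 5 + 1 = 6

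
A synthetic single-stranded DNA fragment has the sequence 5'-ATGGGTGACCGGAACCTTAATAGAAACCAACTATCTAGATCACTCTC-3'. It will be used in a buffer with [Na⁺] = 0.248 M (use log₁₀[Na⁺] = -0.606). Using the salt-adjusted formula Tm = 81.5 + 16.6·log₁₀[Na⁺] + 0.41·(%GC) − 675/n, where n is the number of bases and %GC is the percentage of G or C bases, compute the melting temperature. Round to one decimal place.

74.5°C

Length n = 47. G=8, C=12, A=16, T=11
G+C = 20, so %GC = 20/47 × 100 = 42.553%
Salt term: 16.6 × (-0.606) = -10.06
GC term: 0.41 × 42.553 = 17.447; length term: −675/47 = −14.362
Tm = 81.5 + (-10.06) + 17.447 − 14.362 = 74.525 → 74.5°C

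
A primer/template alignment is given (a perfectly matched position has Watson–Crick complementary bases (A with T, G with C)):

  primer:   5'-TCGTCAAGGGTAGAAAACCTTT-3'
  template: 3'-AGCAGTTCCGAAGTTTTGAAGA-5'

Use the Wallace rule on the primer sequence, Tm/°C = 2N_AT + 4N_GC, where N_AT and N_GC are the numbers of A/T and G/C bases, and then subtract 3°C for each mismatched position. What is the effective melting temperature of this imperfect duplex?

Primer base counts: A=7, T=6, G=5, C=4 → A+T=13, G+C=9
Perfect-match Tm = 2(13) + 4(9) = 26 + 36 = 62°C
Mismatches (positions where the bases are not complementary): 5 (at positions 10, 12, 13, 19, 21)
Effective Tm = 62 − 5×3 = 62 − 15 = 47°C

47°C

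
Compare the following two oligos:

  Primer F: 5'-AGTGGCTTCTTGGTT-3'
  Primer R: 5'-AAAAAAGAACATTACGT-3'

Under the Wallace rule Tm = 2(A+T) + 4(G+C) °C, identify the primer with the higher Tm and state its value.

Primer F, 44°C

Primer F: A+T=8, G+C=7 → Tm = 2(8)+4(7) = 44°C
Primer R: A+T=13, G+C=4 → Tm = 2(13)+4(4) = 42°C
44°C vs 42°C → primer F is higher.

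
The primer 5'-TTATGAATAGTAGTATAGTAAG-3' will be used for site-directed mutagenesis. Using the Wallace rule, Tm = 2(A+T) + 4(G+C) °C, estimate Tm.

Scanning the sequence gives G=5, C=0, A=9, T=8.
So N_AT = 17 and N_GC = 5.
Tm = 4·5 + 2·17 = 20 + 34 = 54°C

54°C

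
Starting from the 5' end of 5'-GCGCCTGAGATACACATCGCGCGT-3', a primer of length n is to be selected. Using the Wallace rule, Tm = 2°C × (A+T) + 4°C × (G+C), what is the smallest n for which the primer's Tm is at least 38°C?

First 11 bases: GCGCCTGAGAT → Tm = 36°C (< 38°C)
First 12 bases: GCGCCTGAGATA → Tm = 38°C (≥ 38°C)
Since every base adds ≥2°C, Tm only increases with n, so the threshold is first crossed at n = 12.

n = 12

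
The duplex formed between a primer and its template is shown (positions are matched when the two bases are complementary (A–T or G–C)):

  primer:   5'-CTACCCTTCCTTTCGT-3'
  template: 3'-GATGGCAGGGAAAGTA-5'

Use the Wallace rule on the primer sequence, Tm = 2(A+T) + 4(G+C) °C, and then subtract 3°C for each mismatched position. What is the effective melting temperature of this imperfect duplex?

39°C

Primer base counts: A=1, T=7, G=1, C=7 → A+T=8, G+C=8
Perfect-match Tm = 2(8) + 4(8) = 16 + 32 = 48°C
Mismatches (positions where the bases are not complementary): 3 (at positions 6, 8, 15)
Effective Tm = 48 − 3×3 = 48 − 9 = 39°C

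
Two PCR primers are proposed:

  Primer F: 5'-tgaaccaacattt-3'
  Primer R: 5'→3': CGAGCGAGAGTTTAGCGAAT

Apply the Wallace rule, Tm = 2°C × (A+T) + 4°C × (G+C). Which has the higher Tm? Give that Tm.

Primer R, 60°C

Primer F: A+T=9, G+C=4 → Tm = 2(9)+4(4) = 34°C
Primer R: A+T=10, G+C=10 → Tm = 2(10)+4(10) = 60°C
34°C vs 60°C → primer R is higher.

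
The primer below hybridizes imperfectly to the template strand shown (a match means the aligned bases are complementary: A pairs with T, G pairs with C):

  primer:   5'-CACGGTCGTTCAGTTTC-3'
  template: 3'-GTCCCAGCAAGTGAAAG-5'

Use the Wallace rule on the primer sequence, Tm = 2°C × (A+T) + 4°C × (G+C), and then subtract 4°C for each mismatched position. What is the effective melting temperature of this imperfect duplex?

Primer base counts: A=2, T=6, G=4, C=5 → A+T=8, G+C=9
Perfect-match Tm = 2(8) + 4(9) = 16 + 36 = 52°C
Mismatches (positions where the bases are not complementary): 2 (at positions 3, 13)
Effective Tm = 52 − 2×4 = 52 − 8 = 44°C

44°C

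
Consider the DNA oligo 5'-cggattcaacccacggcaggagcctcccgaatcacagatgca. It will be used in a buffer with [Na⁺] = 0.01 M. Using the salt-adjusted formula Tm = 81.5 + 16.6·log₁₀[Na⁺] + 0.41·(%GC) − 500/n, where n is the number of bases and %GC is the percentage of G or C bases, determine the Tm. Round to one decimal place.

60.8°C

Length n = 42. T=5, A=12, C=15, G=10
G+C = 25, so %GC = 25/42 × 100 = 59.524%
Salt term: 16.6 × (-2) = -33.2
GC term: 0.41 × 59.524 = 24.405; length term: −500/42 = −11.905
Tm = 81.5 + (-33.2) + 24.405 − 11.905 = 60.8 → 60.8°C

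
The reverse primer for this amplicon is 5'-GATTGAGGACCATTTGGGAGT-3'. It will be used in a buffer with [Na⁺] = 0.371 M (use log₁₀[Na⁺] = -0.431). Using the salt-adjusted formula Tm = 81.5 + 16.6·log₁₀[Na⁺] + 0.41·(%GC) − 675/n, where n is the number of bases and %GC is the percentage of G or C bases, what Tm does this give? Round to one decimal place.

61.7°C

Length n = 21. Counting bases: T=6, G=8, C=2, A=5
G+C = 10, so %GC = 10/21 × 100 = 47.619%
Salt term: 16.6 × (-0.431) = -7.155
GC term: 0.41 × 47.619 = 19.524; length term: −675/21 = −32.143
Tm = 81.5 + (-7.155) + 19.524 − 32.143 = 61.726 → 61.7°C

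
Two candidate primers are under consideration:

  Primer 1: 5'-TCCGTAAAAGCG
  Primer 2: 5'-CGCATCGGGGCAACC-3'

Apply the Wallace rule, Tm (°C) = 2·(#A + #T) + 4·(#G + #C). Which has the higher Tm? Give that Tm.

Primer 2, 52°C

Primer 1: A+T=6, G+C=6 → Tm = 2(6)+4(6) = 36°C
Primer 2: A+T=4, G+C=11 → Tm = 2(4)+4(11) = 52°C
36°C vs 52°C → primer 2 is higher.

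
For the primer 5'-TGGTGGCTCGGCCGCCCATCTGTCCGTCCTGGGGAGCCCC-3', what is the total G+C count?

Base counts: C=16, T=8, A=2, G=14
Total G or C: 14 + 16 = 30

30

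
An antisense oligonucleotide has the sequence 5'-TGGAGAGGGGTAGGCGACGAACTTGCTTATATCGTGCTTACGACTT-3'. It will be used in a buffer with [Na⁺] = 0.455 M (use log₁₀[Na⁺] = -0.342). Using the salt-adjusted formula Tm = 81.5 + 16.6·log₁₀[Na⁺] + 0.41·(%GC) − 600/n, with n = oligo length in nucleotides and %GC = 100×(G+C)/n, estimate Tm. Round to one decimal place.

83.3°C

Length n = 46. Counting bases: T=13, G=15, C=8, A=10
G+C = 23, so %GC = 23/46 × 100 = 50%
Salt term: 16.6 × (-0.342) = -5.677
GC term: 0.41 × 50 = 20.5; length term: −600/46 = −13.043
Tm = 81.5 + (-5.677) + 20.5 − 13.043 = 83.28 → 83.3°C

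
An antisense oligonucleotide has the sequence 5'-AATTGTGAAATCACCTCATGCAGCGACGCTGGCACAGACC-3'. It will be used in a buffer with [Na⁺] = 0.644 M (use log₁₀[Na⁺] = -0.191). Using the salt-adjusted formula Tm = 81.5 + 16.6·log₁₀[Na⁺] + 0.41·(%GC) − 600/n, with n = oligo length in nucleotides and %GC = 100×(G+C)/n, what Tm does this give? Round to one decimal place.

Length n = 40. Base counts: G=9, C=12, A=12, T=7
G+C = 21, so %GC = 21/40 × 100 = 52.5%
Salt term: 16.6 × (-0.191) = -3.171
GC term: 0.41 × 52.5 = 21.525; length term: −600/40 = −15
Tm = 81.5 + (-3.171) + 21.525 − 15 = 84.854 → 84.9°C

84.9°C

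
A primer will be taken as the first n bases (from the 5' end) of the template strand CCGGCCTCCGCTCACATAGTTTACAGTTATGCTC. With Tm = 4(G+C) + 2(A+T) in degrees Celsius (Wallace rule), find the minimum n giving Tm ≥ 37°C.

First 9 bases: CCGGCCTCC → Tm = 34°C (< 37°C)
First 10 bases: CCGGCCTCCG → Tm = 38°C (≥ 37°C)
Each additional base adds 2°C (A/T) or 4°C (G/C), so Tm is non-decreasing in n; n = 10 is the first length to reach 37°C.

n = 10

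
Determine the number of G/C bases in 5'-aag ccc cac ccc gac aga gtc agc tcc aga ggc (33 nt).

22

A=9, G=8, C=14, T=2
Total G or C: 8 + 14 = 22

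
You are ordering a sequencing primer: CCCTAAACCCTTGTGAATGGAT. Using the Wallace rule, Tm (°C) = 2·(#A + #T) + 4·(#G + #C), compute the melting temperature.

Scanning the sequence gives T=6, C=6, A=6, G=4.
A+T = 12, G+C = 10
Tm = 2(12) + 4(10) = 24 + 40 = 64°C

64°C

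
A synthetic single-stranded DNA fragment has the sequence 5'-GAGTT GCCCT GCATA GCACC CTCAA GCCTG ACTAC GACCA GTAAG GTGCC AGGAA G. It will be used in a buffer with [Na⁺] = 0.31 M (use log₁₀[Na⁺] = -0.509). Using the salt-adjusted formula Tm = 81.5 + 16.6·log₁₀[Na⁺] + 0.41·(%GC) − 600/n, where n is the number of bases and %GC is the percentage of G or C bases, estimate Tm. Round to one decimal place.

85.8°C

Length n = 56. Base counts: A=15, T=9, G=15, C=17
G+C = 32, so %GC = 32/56 × 100 = 57.143%
Salt term: 16.6 × (-0.509) = -8.449
GC term: 0.41 × 57.143 = 23.429; length term: −600/56 = −10.714
Tm = 81.5 + (-8.449) + 23.429 − 10.714 = 85.766 → 85.8°C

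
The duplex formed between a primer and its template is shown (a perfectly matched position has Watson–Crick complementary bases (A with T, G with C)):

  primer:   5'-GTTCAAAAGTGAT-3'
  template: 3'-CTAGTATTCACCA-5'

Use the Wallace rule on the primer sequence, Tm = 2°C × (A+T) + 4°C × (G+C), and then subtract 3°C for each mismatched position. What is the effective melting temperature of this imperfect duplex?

25°C

Primer base counts: A=5, T=4, G=3, C=1 → A+T=9, G+C=4
Perfect-match Tm = 2(9) + 4(4) = 18 + 16 = 34°C
Mismatches (positions where the bases are not complementary): 3 (at positions 2, 6, 12)
Effective Tm = 34 − 3×3 = 34 − 9 = 25°C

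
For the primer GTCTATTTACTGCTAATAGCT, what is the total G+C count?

7

Base counts: A=5, T=9, C=4, G=3
Total G or C: 3 + 4 = 7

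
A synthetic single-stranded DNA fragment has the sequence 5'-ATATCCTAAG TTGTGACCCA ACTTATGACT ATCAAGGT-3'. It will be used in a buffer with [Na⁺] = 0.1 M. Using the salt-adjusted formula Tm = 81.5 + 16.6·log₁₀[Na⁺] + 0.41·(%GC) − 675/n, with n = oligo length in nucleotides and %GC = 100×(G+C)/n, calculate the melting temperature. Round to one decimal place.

62.2°C

Length n = 38. Base counts: A=12, C=8, T=12, G=6
G+C = 14, so %GC = 14/38 × 100 = 36.842%
Salt term: 16.6 × (-1) = -16.6
GC term: 0.41 × 36.842 = 15.105; length term: −675/38 = −17.763
Tm = 81.5 + (-16.6) + 15.105 − 17.763 = 62.242 → 62.2°C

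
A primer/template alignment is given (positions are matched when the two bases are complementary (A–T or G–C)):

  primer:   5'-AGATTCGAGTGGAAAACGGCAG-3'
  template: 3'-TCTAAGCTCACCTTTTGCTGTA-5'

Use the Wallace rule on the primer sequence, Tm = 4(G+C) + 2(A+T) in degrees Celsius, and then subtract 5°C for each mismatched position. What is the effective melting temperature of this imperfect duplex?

56°C

Primer base counts: A=8, T=3, G=8, C=3 → A+T=11, G+C=11
Perfect-match Tm = 2(11) + 4(11) = 22 + 44 = 66°C
Mismatches (positions where the bases are not complementary): 2 (at positions 19, 22)
Effective Tm = 66 − 2×5 = 66 − 10 = 56°C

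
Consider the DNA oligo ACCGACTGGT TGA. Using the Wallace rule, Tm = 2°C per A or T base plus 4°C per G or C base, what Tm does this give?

40°C

Base counts: G=4, A=3, T=3, C=3
AT pairs contribute 6, GC pairs contribute 7.
Tm = 4·7 + 2·6 = 28 + 12 = 40°C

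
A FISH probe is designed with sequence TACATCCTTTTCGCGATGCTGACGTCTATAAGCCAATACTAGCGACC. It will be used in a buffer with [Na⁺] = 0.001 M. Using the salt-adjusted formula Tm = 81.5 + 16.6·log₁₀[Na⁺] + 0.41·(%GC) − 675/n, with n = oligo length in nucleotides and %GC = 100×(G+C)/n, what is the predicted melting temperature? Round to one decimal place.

36.5°C

Length n = 47. Scanning the sequence gives T=13, C=14, G=8, A=12.
G+C = 22, so %GC = 22/47 × 100 = 46.809%
Salt term: 16.6 × (-3) = -49.8
GC term: 0.41 × 46.809 = 19.192; length term: −675/47 = −14.362
Tm = 81.5 + (-49.8) + 19.192 − 14.362 = 36.53 → 36.5°C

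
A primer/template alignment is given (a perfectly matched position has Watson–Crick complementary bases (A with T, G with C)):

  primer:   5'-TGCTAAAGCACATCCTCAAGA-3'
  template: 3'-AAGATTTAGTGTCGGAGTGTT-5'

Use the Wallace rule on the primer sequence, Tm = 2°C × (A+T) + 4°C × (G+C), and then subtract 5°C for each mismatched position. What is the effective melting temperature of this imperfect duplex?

35°C

Primer base counts: A=8, T=4, G=3, C=6 → A+T=12, G+C=9
Perfect-match Tm = 2(12) + 4(9) = 24 + 36 = 60°C
Mismatches (positions where the bases are not complementary): 5 (at positions 2, 8, 13, 19, 20)
Effective Tm = 60 − 5×5 = 60 − 25 = 35°C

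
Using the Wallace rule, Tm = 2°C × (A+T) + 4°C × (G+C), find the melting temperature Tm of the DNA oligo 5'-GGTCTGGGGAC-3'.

38°C

Counting bases: A=1, T=2, G=6, C=2
A+T = 3, G+C = 8
Tm = 2(3) + 4(8) = 6 + 32 = 38°C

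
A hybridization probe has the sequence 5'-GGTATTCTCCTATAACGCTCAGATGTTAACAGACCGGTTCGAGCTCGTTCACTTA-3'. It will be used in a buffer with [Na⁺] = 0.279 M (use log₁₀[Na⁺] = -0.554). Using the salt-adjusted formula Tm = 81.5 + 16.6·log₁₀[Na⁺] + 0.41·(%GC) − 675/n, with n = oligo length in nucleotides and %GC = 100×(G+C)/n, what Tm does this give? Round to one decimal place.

Length n = 55. Base counts: C=14, G=11, T=17, A=13
G+C = 25, so %GC = 25/55 × 100 = 45.455%
Salt term: 16.6 × (-0.554) = -9.196
GC term: 0.41 × 45.455 = 18.637; length term: −675/55 = −12.273
Tm = 81.5 + (-9.196) + 18.637 − 12.273 = 78.668 → 78.7°C

78.7°C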